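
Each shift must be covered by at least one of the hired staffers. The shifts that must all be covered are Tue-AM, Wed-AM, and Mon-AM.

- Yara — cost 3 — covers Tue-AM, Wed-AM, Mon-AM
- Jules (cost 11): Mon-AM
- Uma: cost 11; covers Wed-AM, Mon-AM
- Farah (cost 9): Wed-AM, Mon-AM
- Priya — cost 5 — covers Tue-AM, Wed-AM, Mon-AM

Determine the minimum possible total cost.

Yara alone covers Tue-AM, Wed-AM, Mon-AM — every shift.
Total cost: 3.
No cover costs less than 3.

3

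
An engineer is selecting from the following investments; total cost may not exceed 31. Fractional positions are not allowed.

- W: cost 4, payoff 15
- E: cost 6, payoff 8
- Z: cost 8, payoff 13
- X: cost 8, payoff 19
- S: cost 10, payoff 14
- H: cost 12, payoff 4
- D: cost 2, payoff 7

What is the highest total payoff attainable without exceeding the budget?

63

This is a 0-1 knapsack instance.
Allowing fractional choices, the relaxed optimum would be about 66.6, but investments are indivisible.
W + E + X + S + D: cost 4 + 6 + 8 + 10 + 2 = 30 ≤ 31, payoff 15 + 8 + 19 + 14 + 7 = 63.
W + E + Z + X + D: cost 4 + 6 + 8 + 8 + 2 = 28 ≤ 31, payoff 15 + 8 + 13 + 19 + 7 = 62.
Best is W, E, X, S, and D with total payoff 63.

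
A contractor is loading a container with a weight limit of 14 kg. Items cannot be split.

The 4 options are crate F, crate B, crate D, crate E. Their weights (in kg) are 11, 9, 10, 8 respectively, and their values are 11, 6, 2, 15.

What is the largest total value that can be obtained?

15

Take crate E: weight 8 ≤ 14, value 15.
No other feasible combination does better.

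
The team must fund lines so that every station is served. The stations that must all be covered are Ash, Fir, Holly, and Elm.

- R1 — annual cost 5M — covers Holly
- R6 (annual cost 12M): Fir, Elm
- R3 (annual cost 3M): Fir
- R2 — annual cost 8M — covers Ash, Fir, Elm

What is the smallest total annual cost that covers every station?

13

Choose R1 and R2: together they cover Ash, Fir, Holly, Elm — every station.
Total annual cost: 5 + 8 = 13.
No cover costs less than 13.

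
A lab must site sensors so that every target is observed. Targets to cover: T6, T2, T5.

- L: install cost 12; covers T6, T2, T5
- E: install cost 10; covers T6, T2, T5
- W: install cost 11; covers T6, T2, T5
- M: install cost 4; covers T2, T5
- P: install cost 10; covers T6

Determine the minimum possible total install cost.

10

The greedy cost-per-new-target heuristic would pick M and E for 14, but a cheaper cover exists.
E alone covers T6, T2, T5 — every target.
Total install cost: 10.
No cover costs less than 10.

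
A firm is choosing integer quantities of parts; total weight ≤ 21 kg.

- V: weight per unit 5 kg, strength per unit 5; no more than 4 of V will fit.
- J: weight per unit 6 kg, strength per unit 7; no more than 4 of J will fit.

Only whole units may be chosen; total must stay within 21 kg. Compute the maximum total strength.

This is a bounded integer knapsack.
3×V and 1×J: weight 21 ≤ 21, strength 3·5 + 1·7 = 22.
3×J: weight 18 ≤ 21, strength 3·7 = 21.
Best is 22.

22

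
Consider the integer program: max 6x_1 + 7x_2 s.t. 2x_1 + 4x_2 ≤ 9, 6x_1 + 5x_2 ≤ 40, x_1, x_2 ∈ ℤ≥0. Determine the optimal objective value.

24

Relaxing integrality, the LP optimum is 27.00 at (x_1,x_2) = (4.5, 0), which is not an integer point.
(x_1,x_2)=(4,0): 2·4+4·0=8≤9, 6·4+5·0=24≤40, objective 24.
(x_1,x_2)=(3,0): 2·3+4·0=6≤9, 6·3+5·0=18≤40, objective 18.
The best lattice point is (4,0), giving 24.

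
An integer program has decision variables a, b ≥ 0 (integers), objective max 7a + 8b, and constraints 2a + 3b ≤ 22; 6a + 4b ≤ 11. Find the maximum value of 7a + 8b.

16

Relaxing integrality, the LP optimum is 22.00 at (a,b) = (0, 2.75), which is not an integer point.
(a,b)=(0,2): 2·0+3·2=6≤22, 6·0+4·2=8≤11, objective 16.
(a,b)=(1,1): 2·1+3·1=5≤22, 6·1+4·1=10≤11, objective 15.
No feasible integer point exceeds 16.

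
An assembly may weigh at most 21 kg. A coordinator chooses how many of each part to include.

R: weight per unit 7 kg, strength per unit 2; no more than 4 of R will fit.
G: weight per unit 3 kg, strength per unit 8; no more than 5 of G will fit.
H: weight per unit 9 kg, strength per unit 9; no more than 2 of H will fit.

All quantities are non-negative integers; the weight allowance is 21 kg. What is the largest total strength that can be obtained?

This is a bounded integer knapsack.
G has the best ratio (8/3); taking only G gives at most 5×8 = 40 (stopped by the supply cap of 5).
Mixing does better — 4×G and 1×H: weight 21 ≤ 21, strength 4·8 + 1·9 = 41.

41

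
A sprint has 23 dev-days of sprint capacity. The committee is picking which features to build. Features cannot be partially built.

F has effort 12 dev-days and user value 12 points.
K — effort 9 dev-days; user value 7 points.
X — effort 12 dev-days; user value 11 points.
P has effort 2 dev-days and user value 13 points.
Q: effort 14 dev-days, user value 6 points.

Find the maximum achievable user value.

This is an integer program with binary decision variables.
K + X + P: effort 9 + 12 + 2 = 23 ≤ 23, user value 7 + 11 + 13 = 31.
F + K + P: effort 12 + 9 + 2 = 23 ≤ 23, user value 12 + 7 + 13 = 32.
Best is F, K, and P with total user value 32.

32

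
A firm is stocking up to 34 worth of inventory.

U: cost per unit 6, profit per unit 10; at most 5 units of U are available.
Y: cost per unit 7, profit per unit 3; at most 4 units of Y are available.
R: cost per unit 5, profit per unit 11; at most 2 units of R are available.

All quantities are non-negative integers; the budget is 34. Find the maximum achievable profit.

Take 4×U and 2×R: cost 34 ≤ 34, profit 4·10 + 2·11 = 62.
R has the best ratio (11/5) and is taken to its limit of 2; remaining capacity is filled optimally with the others.

62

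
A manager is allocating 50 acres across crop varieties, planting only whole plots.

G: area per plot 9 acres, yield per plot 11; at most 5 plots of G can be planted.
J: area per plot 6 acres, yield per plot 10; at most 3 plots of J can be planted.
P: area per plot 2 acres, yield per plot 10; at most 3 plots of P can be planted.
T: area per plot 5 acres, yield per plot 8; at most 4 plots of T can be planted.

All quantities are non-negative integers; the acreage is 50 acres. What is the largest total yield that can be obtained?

95

Take 1×G, 3×J, 3×P, and 3×T: area 48 ≤ 50, yield 1·11 + 3·10 + 3·10 + 3·8 = 95.
P has the best ratio (10/2) and is taken to its limit of 3; remaining capacity is filled optimally with the others.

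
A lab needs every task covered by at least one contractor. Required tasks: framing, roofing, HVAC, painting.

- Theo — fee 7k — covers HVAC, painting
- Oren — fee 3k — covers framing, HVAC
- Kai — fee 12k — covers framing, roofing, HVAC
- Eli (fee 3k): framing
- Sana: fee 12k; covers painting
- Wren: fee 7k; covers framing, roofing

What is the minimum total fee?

14

This is a weighted set-cover instance.
The greedy cost-per-new-task heuristic would pick Oren, Theo, and Wren for 17, but a cheaper cover exists.
Choose Theo and Wren: together they cover framing, roofing, HVAC, painting — every task.
Total fee: 7 + 7 = 14.
No cover costs less than 14.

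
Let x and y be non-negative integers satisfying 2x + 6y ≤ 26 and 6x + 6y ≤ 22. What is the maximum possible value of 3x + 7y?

21

(x,y)=(0,3) is feasible, giving 21.
(x,y)=(1,2) is feasible, giving 17.
(x,y)=(0,2) is feasible, giving 14.
No feasible integer point exceeds 21.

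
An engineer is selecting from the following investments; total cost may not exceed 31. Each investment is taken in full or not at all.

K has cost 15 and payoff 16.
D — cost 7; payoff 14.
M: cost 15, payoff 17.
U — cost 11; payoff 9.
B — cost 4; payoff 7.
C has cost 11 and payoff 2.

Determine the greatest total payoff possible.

38

Take D, M, and B: cost 7 + 15 + 4 = 26 ≤ 31, payoff 14 + 17 + 7 = 38.
No other feasible combination does better.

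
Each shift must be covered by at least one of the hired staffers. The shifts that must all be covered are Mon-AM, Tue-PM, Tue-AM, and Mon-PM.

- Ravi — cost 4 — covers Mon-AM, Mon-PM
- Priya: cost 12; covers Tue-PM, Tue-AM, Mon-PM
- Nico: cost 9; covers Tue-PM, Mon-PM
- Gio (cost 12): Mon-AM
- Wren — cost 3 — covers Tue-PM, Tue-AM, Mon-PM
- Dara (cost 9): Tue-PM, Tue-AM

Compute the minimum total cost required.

7

This is a weighted set-cover instance.
Choose Ravi and Wren: together they cover Mon-AM, Tue-PM, Tue-AM, Mon-PM — every shift.
Total cost: 4 + 3 = 7.
No cover costs less than 7.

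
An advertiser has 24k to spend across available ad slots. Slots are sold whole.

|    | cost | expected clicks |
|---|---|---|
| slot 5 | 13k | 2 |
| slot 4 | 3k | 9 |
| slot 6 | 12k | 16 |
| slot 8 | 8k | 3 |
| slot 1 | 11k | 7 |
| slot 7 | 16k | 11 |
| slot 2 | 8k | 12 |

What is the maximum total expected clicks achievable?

37

Take slot 4, slot 6, and slot 2: cost 3 + 12 + 8 = 23 ≤ 24, expected clicks 9 + 16 + 12 = 37.
No other feasible combination does better.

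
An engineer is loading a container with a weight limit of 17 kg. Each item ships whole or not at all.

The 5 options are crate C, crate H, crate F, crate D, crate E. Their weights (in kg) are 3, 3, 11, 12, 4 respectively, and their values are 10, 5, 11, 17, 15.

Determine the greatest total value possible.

32

Allowing fractional choices, the relaxed optimum would be about 39.9, but items are indivisible.
crate D + crate E: weight 12 + 4 = 16 ≤ 17, value 17 + 15 = 32.
crate C + crate H + crate E: weight 3 + 3 + 4 = 10 ≤ 17, value 10 + 5 + 15 = 30.
crate C + crate D: weight 3 + 12 = 15 ≤ 17, value 10 + 17 = 27.
Best is crate D and crate E with total value 32.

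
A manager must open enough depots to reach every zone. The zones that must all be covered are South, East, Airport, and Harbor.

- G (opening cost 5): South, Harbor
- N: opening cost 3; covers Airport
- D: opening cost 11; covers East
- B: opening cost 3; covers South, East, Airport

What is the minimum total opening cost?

Choose G and B: together they cover South, East, Airport, Harbor — every zone.
Total opening cost: 5 + 3 = 8.
No cover costs less than 8.

8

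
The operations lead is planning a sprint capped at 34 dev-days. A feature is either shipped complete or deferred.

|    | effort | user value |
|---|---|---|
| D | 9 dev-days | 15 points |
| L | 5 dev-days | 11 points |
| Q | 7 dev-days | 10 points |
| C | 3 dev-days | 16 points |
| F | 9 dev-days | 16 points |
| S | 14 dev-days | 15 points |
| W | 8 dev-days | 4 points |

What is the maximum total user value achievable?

68

Allowing fractional choices, the relaxed optimum would be about 69.1, but features are indivisible.
D + L + Q + C + F: effort 9 + 5 + 7 + 3 + 9 = 33 ≤ 34, user value 15 + 11 + 10 + 16 + 16 = 68.
D + L + C + F: effort 9 + 5 + 3 + 9 = 26 ≤ 34, user value 15 + 11 + 16 + 16 = 58.
D + L + C + F + W: effort 9 + 5 + 3 + 9 + 8 = 34 ≤ 34, user value 15 + 11 + 16 + 16 + 4 = 62.
Best is D, L, Q, C, and F with total user value 68.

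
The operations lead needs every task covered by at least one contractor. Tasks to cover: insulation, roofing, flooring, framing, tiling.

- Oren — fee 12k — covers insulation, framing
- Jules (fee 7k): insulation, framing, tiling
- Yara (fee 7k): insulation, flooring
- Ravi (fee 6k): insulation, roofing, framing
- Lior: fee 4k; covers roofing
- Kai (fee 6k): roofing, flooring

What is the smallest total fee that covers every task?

13

This is a weighted set-cover instance.
Choose Jules and Kai: together they cover insulation, roofing, flooring, framing, tiling — every task.
Total fee: 7 + 6 = 13.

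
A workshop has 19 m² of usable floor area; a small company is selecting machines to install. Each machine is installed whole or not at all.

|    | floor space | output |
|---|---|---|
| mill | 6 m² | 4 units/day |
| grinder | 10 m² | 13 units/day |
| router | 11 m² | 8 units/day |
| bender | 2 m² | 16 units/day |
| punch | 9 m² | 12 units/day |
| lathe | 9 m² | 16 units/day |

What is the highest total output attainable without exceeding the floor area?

bender + lathe: floor space 2 + 9 = 11 ≤ 19, output 16 + 16 = 32.
mill + bender + lathe: floor space 6 + 2 + 9 = 17 ≤ 19, output 4 + 16 + 16 = 36.
mill + grinder + bender: floor space 6 + 10 + 2 = 18 ≤ 19, output 4 + 13 + 16 = 33.
Best is mill, bender, and lathe with total output 36.

36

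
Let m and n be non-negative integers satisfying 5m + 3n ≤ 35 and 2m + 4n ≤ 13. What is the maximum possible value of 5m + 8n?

Relaxing integrality, the LP optimum is 32.50 at (m,n) = (6.5, 0), which is not an integer point.
(m,n)=(6,0): 5·6+3·0=30≤35, 2·6+4·0=12≤13, objective 30.
(m,n)=(5,0): 5·5+3·0=25≤35, 2·5+4·0=10≤13, objective 25.
The best lattice point is (6,0), giving 30.

30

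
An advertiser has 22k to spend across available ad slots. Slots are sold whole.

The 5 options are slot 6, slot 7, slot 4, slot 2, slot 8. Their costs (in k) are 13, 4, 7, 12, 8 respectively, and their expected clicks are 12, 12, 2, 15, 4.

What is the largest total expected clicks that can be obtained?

27

This is an integer program with binary decision variables.
slot 6 + slot 7: cost 13 + 4 = 17 ≤ 22, expected clicks 12 + 12 = 24.
slot 7 + slot 2: cost 4 + 12 = 16 ≤ 22, expected clicks 12 + 15 = 27.
Best is slot 7 and slot 2 with total expected clicks 27.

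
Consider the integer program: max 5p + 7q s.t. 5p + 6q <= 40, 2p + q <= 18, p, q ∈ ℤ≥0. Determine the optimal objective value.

45

Relaxing integrality, the LP optimum is 46.67 at (p,q) = (0, 6.67), which is not an integer point.
(p,q)=(2,5): 5·2+6·5=40≤40, 2·2+1·5=9≤18, objective 45.
(p,q)=(3,4): 5·3+6·4=39≤40, 2·3+1·4=10≤18, objective 43.
(p,q)=(0,6): 5·0+6·6=36≤40, 2·0+1·6=6≤18, objective 42.
No feasible integer point exceeds 45.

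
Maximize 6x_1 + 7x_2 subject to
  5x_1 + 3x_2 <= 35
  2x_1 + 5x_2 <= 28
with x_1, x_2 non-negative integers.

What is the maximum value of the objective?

52

Relaxing integrality, the LP optimum is 54.53 at (x_1,x_2) = (4.79, 3.68), which is not an integer point.
(x_1,x_2)=(4,4) is feasible, giving 52.
(x_1,x_2)=(5,3) is feasible, giving 51.
(x_1,x_2)=(3,4) is feasible, giving 46.
No feasible integer point exceeds 52.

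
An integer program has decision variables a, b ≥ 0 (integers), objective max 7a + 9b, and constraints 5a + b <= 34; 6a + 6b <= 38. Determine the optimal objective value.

Relaxing integrality, the LP optimum is 57.00 at (a,b) = (0, 6.33), which is not an integer point.
(a,b)=(0,6): 5·0+1·6=6≤34, 6·0+6·6=36≤38, objective 54.
(a,b)=(1,5): 5·1+1·5=10≤34, 6·1+6·5=36≤38, objective 52.
(a,b)=(0,5): 5·0+1·5=5≤34, 6·0+6·5=30≤38, objective 45.
No feasible integer point exceeds 54.

54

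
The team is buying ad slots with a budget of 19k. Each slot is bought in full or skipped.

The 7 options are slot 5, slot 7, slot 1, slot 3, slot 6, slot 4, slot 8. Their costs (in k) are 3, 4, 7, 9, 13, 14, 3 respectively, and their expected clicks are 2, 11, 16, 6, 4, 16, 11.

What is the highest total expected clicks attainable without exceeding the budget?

Allowing fractional choices, the relaxed optimum would be about 43.7, but ad slots are indivisible.
slot 7 + slot 1 + slot 8: cost 4 + 7 + 3 = 14 ≤ 19, expected clicks 11 + 16 + 11 = 38.
slot 5 + slot 7 + slot 1 + slot 8: cost 3 + 4 + 7 + 3 = 17 ≤ 19, expected clicks 2 + 11 + 16 + 11 = 40.
Best is slot 5, slot 7, slot 1, and slot 8 with total expected clicks 40.

40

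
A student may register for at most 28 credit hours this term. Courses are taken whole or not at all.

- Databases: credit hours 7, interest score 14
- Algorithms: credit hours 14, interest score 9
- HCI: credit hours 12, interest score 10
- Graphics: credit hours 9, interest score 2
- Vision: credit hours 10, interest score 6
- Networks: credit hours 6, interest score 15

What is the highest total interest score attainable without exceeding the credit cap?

This is a 0-1 knapsack instance.
Allowing fractional choices, the relaxed optimum would be about 40.9, but courses are indivisible.
Databases + HCI + Networks: credit hours 7 + 12 + 6 = 25 ≤ 28, interest score 14 + 10 + 15 = 39.
Databases + Algorithms + Networks: credit hours 7 + 14 + 6 = 27 ≤ 28, interest score 14 + 9 + 15 = 38.
Best is Databases, HCI, and Networks with total interest score 39.

39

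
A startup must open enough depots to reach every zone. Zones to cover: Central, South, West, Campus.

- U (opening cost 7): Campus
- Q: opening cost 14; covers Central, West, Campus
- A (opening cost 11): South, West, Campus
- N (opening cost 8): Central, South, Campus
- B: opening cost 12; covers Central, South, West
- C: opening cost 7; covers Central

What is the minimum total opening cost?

Choose A and C: together they cover Central, South, West, Campus — every zone.
Total opening cost: 11 + 7 = 18.

18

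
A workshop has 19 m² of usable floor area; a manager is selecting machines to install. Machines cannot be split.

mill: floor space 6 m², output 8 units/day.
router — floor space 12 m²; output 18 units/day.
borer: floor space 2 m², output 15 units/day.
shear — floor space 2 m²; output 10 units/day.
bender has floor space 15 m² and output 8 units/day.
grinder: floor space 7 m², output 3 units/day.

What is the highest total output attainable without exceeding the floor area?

43

Allowing fractional choices, the relaxed optimum would be about 47.0, but machines are indivisible.
mill + borer + shear + grinder: floor space 6 + 2 + 2 + 7 = 17 ≤ 19, output 8 + 15 + 10 + 3 = 36.
router + borer + shear: floor space 12 + 2 + 2 = 16 ≤ 19, output 18 + 15 + 10 = 43.
mill + borer + shear: floor space 6 + 2 + 2 = 10 ≤ 19, output 8 + 15 + 10 = 33.
Best is router, borer, and shear with total output 43.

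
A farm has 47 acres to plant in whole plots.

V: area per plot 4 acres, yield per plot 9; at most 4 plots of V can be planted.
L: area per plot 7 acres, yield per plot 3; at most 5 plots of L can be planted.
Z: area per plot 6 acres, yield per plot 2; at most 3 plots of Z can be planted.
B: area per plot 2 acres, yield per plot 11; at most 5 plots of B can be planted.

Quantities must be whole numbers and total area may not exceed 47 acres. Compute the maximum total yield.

100

This is a bounded integer knapsack.
4×V, 2×L, 1×Z, and 5×B: area 46 ≤ 47, yield 4·9 + 2·3 + 1·2 + 5·11 = 99.
4×V, 3×L, and 5×B: area 47 ≤ 47, yield 4·9 + 3·3 + 5·11 = 100.
Best is 100.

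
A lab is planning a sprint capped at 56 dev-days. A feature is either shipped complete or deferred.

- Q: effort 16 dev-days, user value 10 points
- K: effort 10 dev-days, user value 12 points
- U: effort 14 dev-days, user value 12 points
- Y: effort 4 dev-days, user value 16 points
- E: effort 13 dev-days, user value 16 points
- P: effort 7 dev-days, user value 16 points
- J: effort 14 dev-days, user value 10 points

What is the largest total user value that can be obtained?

72

Allowing fractional choices, the relaxed optimum would be about 77.7, but features are indivisible.
K + U + Y + E + P: effort 10 + 14 + 4 + 13 + 7 = 48 ≤ 56, user value 12 + 12 + 16 + 16 + 16 = 72.
K + Y + E + P + J: effort 10 + 4 + 13 + 7 + 14 = 48 ≤ 56, user value 12 + 16 + 16 + 16 + 10 = 70.
Best is K, U, Y, E, and P with total user value 72.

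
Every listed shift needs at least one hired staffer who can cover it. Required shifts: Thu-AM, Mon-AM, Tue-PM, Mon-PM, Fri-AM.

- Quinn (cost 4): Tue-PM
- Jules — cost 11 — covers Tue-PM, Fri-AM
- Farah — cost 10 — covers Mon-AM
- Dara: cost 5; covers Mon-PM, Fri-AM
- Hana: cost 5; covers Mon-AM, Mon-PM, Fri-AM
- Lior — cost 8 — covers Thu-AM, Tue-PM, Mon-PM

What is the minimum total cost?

13

The greedy cost-per-new-shift heuristic would pick Hana, Quinn, and Lior for 17, but a cheaper cover exists.
Choose Hana and Lior: together they cover Thu-AM, Mon-AM, Tue-PM, Mon-PM, Fri-AM — every shift.
Total cost: 5 + 8 = 13.
No cover costs less than 13.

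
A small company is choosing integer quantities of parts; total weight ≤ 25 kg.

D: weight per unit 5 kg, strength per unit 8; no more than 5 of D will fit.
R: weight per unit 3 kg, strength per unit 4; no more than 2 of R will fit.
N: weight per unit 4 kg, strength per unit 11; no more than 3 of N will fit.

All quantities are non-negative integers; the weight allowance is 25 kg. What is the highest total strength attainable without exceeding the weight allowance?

53

2×D, 1×R, and 3×N: weight 25 ≤ 25, strength 2·8 + 1·4 + 3·11 = 53.
1×D, 2×R, and 3×N: weight 23 ≤ 25, strength 1·8 + 2·4 + 3·11 = 49.
Best is 53.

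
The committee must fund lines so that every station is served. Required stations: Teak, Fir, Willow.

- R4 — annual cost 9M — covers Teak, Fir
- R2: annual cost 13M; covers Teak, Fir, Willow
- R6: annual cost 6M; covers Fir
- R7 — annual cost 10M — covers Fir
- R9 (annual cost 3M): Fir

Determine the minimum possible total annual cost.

This is a weighted set-cover instance.
The greedy cost-per-new-station heuristic would pick R9 and R2 for 16, but a cheaper cover exists.
R2 alone covers Teak, Fir, Willow — every station.
Total annual cost: 13.
No cover costs less than 13.

13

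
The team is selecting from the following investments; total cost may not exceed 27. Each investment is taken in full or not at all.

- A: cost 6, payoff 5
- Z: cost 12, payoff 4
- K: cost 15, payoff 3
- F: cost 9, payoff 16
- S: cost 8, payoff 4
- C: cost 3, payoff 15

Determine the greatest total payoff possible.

Treat it as a binary knapsack problem.
Allowing fractional choices, the relaxed optimum would be about 40.3, but investments are indivisible.
A + F + S + C: cost 6 + 9 + 8 + 3 = 26 ≤ 27, payoff 5 + 16 + 4 + 15 = 40.
F + S + C: cost 9 + 8 + 3 = 20 ≤ 27, payoff 16 + 4 + 15 = 35.
A + F + C: cost 6 + 9 + 3 = 18 ≤ 27, payoff 5 + 16 + 15 = 36.
Best is A, F, S, and C with total payoff 40.

40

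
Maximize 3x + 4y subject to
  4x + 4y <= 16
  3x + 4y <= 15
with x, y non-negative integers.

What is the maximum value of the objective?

(x,y)=(1,3): 4·1+4·3=16≤16, 3·1+4·3=15≤15, objective 15.
(x,y)=(2,2): 4·2+4·2=16≤16, 3·2+4·2=14≤15, objective 14.
No feasible integer point exceeds 15.

15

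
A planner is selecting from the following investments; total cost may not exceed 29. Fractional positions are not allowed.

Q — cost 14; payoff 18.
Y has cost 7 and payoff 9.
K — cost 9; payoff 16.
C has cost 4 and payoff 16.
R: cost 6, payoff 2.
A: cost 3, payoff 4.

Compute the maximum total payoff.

50

Allowing fractional choices, the relaxed optimum would be about 52.7, but investments are indivisible.
Q + Y + C + A: cost 14 + 7 + 4 + 3 = 28 ≤ 29, payoff 18 + 9 + 16 + 4 = 47.
Q + K + C: cost 14 + 9 + 4 = 27 ≤ 29, payoff 18 + 16 + 16 = 50.
Best is Q, K, and C with total payoff 50.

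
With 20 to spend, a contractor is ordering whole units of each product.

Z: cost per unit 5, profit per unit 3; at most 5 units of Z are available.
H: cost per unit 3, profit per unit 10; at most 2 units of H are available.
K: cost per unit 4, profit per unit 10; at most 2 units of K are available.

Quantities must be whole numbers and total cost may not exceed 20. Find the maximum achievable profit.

43

H has the best ratio (10/3); taking only H gives at most 2×10 = 20 (stopped by the supply cap of 2).
Mixing does better — 1×Z, 2×H, and 2×K: cost 19 ≤ 20, profit 1·3 + 2·10 + 2·10 = 43.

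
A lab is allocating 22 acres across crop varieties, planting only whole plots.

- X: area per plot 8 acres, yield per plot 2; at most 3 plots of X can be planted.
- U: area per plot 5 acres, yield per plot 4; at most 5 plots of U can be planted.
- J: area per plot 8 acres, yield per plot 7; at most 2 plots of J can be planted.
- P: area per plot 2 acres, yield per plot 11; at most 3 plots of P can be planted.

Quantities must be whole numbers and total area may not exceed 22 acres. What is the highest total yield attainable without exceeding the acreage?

This is a bounded integer knapsack.
2×J and 3×P: area 22 ≤ 22, yield 2·7 + 3·11 = 47.
3×U and 3×P: area 21 ≤ 22, yield 3·4 + 3·11 = 45.
Best is 47.

47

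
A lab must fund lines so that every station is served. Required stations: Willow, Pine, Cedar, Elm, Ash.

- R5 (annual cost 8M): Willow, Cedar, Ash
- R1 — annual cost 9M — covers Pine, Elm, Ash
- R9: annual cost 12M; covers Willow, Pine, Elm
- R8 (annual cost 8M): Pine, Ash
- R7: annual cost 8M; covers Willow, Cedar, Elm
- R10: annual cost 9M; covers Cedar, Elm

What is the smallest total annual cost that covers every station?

16

Choose R8 and R7: together they cover Willow, Pine, Cedar, Elm, Ash — every station.
Total annual cost: 8 + 8 = 16.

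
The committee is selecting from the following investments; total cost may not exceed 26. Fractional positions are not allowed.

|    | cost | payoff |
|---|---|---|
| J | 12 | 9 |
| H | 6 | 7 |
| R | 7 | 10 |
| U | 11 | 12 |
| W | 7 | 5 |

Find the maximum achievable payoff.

29

R + U + W: cost 7 + 11 + 7 = 25 ≤ 26, payoff 10 + 12 + 5 = 27.
H + R + U: cost 6 + 7 + 11 = 24 ≤ 26, payoff 7 + 10 + 12 = 29.
J + H + R: cost 12 + 6 + 7 = 25 ≤ 26, payoff 9 + 7 + 10 = 26.
Best is H, R, and U with total payoff 29.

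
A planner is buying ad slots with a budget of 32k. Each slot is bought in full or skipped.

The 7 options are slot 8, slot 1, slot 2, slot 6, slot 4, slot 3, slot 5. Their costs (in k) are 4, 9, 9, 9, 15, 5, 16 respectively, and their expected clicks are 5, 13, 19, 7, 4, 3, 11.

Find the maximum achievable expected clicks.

44

slot 1 + slot 2 + slot 6 + slot 3: cost 9 + 9 + 9 + 5 = 32 ≤ 32, expected clicks 13 + 19 + 7 + 3 = 42.
slot 8 + slot 1 + slot 2 + slot 6: cost 4 + 9 + 9 + 9 = 31 ≤ 32, expected clicks 5 + 13 + 19 + 7 = 44.
Best is slot 8, slot 1, slot 2, and slot 6 with total expected clicks 44.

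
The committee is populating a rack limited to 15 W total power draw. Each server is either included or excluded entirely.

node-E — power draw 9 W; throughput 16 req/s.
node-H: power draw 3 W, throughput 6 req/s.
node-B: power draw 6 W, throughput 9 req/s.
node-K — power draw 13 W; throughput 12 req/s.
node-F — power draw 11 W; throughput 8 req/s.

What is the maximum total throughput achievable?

25

node-E + node-B: power draw 9 + 6 = 15 ≤ 15, throughput 16 + 9 = 25.
node-E + node-H: power draw 9 + 3 = 12 ≤ 15, throughput 16 + 6 = 22.
Best is node-E and node-B with total throughput 25.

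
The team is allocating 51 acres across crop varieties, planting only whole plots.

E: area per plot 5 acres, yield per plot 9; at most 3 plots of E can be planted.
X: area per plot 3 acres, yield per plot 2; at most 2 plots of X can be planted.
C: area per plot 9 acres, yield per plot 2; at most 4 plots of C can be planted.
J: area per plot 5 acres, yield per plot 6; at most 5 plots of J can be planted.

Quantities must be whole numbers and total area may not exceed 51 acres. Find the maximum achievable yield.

This is a bounded integer knapsack.
3×E, 1×C, and 5×J: area 49 ≤ 51, yield 3·9 + 1·2 + 5·6 = 59.
3×E, 2×X, and 5×J: area 46 ≤ 51, yield 3·9 + 2·2 + 5·6 = 61.
Best is 61.

61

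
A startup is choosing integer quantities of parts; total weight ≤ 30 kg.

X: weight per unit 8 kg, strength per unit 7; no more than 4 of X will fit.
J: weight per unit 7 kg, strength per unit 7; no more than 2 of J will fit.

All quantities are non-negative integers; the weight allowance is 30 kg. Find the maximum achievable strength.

28

This is a bounded integer knapsack.
J has the best ratio (7/7); taking only J gives at most 2×7 = 14 (stopped by the supply cap of 2).
Mixing does better — 2×X and 2×J: weight 30 ≤ 30, strength 2·7 + 2·7 = 28.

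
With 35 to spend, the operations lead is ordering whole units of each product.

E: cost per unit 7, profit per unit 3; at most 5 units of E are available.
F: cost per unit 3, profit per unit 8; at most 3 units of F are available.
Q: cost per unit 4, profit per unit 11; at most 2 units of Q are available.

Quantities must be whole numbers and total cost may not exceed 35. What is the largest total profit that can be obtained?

2×E, 3×F, and 2×Q: cost 31 ≤ 35, profit 2·3 + 3·8 + 2·11 = 52.
1×E, 3×F, and 2×Q: cost 24 ≤ 35, profit 1·3 + 3·8 + 2·11 = 49.
Best is 52.

52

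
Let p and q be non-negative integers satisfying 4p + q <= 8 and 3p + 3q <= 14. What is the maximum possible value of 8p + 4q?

20

Relaxing integrality, the LP optimum is 23.11 at (p,q) = (1.11, 3.56), which is not an integer point.
(p,q)=(1,3) is feasible, giving 20.
(p,q)=(1,2) is feasible, giving 16.
(p,q)=(0,4) is feasible, giving 16.
No feasible integer point exceeds 20.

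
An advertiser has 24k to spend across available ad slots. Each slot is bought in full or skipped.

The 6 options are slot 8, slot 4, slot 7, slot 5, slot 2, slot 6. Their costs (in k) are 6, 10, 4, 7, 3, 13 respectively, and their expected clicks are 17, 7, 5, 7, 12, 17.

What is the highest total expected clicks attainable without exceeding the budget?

This is a 0-1 knapsack instance.
Allowing fractional choices, the relaxed optimum would be about 48.5, but ad slots are indivisible.
slot 8 + slot 7 + slot 5 + slot 2: cost 6 + 4 + 7 + 3 = 20 ≤ 24, expected clicks 17 + 5 + 7 + 12 = 41.
slot 8 + slot 2 + slot 6: cost 6 + 3 + 13 = 22 ≤ 24, expected clicks 17 + 12 + 17 = 46.
slot 8 + slot 4 + slot 7 + slot 2: cost 6 + 10 + 4 + 3 = 23 ≤ 24, expected clicks 17 + 7 + 5 + 12 = 41.
Best is slot 8, slot 2, and slot 6 with total expected clicks 46.

46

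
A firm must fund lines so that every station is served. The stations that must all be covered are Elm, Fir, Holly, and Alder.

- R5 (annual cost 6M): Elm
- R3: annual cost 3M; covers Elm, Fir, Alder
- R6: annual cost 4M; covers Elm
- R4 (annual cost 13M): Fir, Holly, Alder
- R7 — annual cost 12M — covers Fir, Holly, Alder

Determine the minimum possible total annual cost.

This is a weighted set-cover instance.
Choose R3 and R7: together they cover Elm, Fir, Holly, Alder — every station.
Total annual cost: 3 + 12 = 15.
No cover costs less than 15.

15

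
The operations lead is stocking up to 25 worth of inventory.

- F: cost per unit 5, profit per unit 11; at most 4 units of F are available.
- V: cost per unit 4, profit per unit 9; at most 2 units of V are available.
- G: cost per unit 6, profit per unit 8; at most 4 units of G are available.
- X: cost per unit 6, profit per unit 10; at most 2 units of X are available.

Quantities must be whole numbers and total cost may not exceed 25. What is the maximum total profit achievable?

53

Take 4×F and 1×V: cost 24 ≤ 25, profit 4·11 + 1·9 = 53.
No other integer combination yields more.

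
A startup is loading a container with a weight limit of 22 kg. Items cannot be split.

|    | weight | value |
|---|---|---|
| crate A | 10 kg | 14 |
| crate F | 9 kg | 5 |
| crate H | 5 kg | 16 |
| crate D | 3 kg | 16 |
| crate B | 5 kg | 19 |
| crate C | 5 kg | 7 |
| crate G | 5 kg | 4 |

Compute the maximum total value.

Allowing fractional choices, the relaxed optimum would be about 63.6, but items are indivisible.
crate F + crate H + crate D + crate B: weight 9 + 5 + 3 + 5 = 22 ≤ 22, value 5 + 16 + 16 + 19 = 56.
crate H + crate D + crate B + crate C: weight 5 + 3 + 5 + 5 = 18 ≤ 22, value 16 + 16 + 19 + 7 = 58.
Best is crate H, crate D, crate B, and crate C with total value 58.

58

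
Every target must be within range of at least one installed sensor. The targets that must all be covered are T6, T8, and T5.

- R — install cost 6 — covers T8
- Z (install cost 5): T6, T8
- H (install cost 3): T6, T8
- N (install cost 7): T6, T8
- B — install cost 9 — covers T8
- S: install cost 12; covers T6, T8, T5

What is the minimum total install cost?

12

This is an integer covering problem.
The greedy cost-per-new-target heuristic would pick H and S for 15, but a cheaper cover exists.
S alone covers T6, T8, T5 — every target.
Total install cost: 12.
No cover costs less than 12.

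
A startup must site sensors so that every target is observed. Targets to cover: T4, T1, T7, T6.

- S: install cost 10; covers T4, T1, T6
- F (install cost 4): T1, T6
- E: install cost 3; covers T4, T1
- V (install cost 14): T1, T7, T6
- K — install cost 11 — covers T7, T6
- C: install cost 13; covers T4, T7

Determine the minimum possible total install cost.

14

The greedy cost-per-new-target heuristic would pick E, F, and K for 18, but a cheaper cover exists.
Choose E and K: together they cover T4, T1, T7, T6 — every target.
Total install cost: 3 + 11 = 14.
No cover costs less than 14.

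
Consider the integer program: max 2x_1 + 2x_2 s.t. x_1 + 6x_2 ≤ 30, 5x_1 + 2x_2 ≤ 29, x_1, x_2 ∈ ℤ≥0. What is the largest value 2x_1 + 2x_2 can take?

16

Relaxing integrality, the LP optimum is 16.79 at (x_1,x_2) = (4.07, 4.32), which is not an integer point.
(x_1,x_2)=(4,4): 1·4+6·4=28≤30, 5·4+2·4=28≤29, objective 16.
(x_1,x_2)=(3,4): 1·3+6·4=27≤30, 5·3+2·4=23≤29, objective 14.
(x_1,x_2)=(4,3): 1·4+6·3=22≤30, 5·4+2·3=26≤29, objective 14.
No feasible integer point exceeds 16.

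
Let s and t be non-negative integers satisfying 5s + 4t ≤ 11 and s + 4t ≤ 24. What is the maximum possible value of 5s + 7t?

14

Relaxing integrality, the LP optimum is 19.25 at (s,t) = (0, 2.75), which is not an integer point.
(s,t)=(0,2): 5·0+4·2=8≤11, 1·0+4·2=8≤24, objective 14.
(s,t)=(1,1): 5·1+4·1=9≤11, 1·1+4·1=5≤24, objective 12.
(s,t)=(0,1): 5·0+4·1=4≤11, 1·0+4·1=4≤24, objective 7.
The best lattice point is (0,2), giving 14.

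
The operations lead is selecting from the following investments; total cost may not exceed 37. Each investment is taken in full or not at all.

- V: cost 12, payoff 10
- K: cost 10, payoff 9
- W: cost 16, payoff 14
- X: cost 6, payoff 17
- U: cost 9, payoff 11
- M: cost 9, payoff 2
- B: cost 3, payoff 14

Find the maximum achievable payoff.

Allowing fractional choices, the relaxed optimum would be about 58.9, but investments are indivisible.
K + W + X + B: cost 10 + 16 + 6 + 3 = 35 ≤ 37, payoff 9 + 14 + 17 + 14 = 54.
W + X + U + B: cost 16 + 6 + 9 + 3 = 34 ≤ 37, payoff 14 + 17 + 11 + 14 = 56.
V + W + X + B: cost 12 + 16 + 6 + 3 = 37 ≤ 37, payoff 10 + 14 + 17 + 14 = 55.
Best is W, X, U, and B with total payoff 56.

56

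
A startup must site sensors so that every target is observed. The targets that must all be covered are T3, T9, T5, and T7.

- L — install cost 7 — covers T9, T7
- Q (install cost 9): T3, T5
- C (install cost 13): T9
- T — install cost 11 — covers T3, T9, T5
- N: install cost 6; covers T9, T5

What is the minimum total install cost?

16

The greedy cost-per-new-target heuristic would pick N, L, and Q for 22, but a cheaper cover exists.
Choose L and Q: together they cover T3, T9, T5, T7 — every target.
Total install cost: 7 + 9 = 16.
No cover costs less than 16.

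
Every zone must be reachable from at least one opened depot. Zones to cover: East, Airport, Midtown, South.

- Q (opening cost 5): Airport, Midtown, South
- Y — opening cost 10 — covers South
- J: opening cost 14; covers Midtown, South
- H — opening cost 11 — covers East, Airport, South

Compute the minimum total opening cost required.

16

This is an integer covering problem.
Choose Q and H: together they cover East, Airport, Midtown, South — every zone.
Total opening cost: 5 + 11 = 16.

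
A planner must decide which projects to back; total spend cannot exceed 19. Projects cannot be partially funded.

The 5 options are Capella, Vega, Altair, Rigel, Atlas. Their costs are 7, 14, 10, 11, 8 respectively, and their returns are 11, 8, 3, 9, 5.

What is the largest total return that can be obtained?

20

Capella + Atlas: cost 7 + 8 = 15 ≤ 19, return 11 + 5 = 16.
Capella + Rigel: cost 7 + 11 = 18 ≤ 19, return 11 + 9 = 20.
Capella + Altair: cost 7 + 10 = 17 ≤ 19, return 11 + 3 = 14.
Best is Capella and Rigel with total return 20.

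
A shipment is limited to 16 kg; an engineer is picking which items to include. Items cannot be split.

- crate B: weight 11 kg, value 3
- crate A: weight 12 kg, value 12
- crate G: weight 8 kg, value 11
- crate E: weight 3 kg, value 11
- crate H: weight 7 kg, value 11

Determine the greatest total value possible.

23

This is a 0-1 knapsack instance.
crate E + crate H: weight 3 + 7 = 10 ≤ 16, value 11 + 11 = 22.
crate A + crate E: weight 12 + 3 = 15 ≤ 16, value 12 + 11 = 23.
Best is crate A and crate E with total value 23.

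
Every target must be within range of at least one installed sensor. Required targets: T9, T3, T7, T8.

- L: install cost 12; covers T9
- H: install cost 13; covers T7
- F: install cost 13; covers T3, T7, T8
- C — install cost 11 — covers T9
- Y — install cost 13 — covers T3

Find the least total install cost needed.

24

Choose F and C: together they cover T9, T3, T7, T8 — every target.
Total install cost: 13 + 11 = 24.
No cover costs less than 24.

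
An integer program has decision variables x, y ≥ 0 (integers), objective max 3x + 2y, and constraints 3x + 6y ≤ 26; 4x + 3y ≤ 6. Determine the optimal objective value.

4

Relaxing integrality, the LP optimum is 4.50 at (x,y) = (1.5, 0), which is not an integer point.
(x,y)=(0,2): 3·0+6·2=12≤26, 4·0+3·2=6≤6, objective 4.
(x,y)=(1,0): 3·1+6·0=3≤26, 4·1+3·0=4≤6, objective 3.
(x,y)=(0,1): 3·0+6·1=6≤26, 4·0+3·1=3≤6, objective 2.
The best lattice point is (0,2), giving 4.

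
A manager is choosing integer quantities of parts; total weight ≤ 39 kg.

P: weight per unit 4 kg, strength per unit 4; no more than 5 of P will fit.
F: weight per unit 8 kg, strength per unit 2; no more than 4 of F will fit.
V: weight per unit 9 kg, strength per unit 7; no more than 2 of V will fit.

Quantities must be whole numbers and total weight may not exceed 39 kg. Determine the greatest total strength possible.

This is a bounded integer knapsack.
Take 5×P and 2×V: weight 38 ≤ 39, strength 5·4 + 2·7 = 34.
P has the best ratio (4/4) and is taken to its limit of 5; remaining capacity is filled optimally with the others.

34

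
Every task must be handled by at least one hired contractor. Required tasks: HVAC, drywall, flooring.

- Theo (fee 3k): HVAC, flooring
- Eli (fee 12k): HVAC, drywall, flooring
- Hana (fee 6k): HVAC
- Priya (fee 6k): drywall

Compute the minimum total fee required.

9

Choose Theo and Priya: together they cover HVAC, drywall, flooring — every task.
Total fee: 3 + 6 = 9.
No cover costs less than 9.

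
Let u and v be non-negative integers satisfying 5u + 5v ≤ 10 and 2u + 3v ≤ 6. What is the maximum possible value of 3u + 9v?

18

(u,v)=(0,2): 5·0+5·2=10≤10, 2·0+3·2=6≤6, objective 18.
(u,v)=(1,1): 5·1+5·1=10≤10, 2·1+3·1=5≤6, objective 12.
(u,v)=(0,1): 5·0+5·1=5≤10, 2·0+3·1=3≤6, objective 9.
The best lattice point is (0,2), giving 18.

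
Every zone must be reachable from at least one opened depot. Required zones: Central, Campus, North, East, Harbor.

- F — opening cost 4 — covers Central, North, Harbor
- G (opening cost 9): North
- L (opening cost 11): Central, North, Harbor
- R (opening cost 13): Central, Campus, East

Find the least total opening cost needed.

17

This is a weighted set-cover instance.
Choose F and R: together they cover Central, Campus, North, East, Harbor — every zone.
Total opening cost: 4 + 13 = 17.
No cover costs less than 17.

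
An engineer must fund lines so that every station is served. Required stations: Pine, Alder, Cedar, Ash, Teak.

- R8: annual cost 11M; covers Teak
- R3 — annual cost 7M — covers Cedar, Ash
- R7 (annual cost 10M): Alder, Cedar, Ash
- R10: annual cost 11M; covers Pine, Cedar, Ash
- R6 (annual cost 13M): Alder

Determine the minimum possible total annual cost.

32

This is a weighted set-cover instance.
Choose R8, R7, and R10: together they cover Pine, Alder, Cedar, Ash, Teak — every station.
Total annual cost: 11 + 10 + 11 = 32.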